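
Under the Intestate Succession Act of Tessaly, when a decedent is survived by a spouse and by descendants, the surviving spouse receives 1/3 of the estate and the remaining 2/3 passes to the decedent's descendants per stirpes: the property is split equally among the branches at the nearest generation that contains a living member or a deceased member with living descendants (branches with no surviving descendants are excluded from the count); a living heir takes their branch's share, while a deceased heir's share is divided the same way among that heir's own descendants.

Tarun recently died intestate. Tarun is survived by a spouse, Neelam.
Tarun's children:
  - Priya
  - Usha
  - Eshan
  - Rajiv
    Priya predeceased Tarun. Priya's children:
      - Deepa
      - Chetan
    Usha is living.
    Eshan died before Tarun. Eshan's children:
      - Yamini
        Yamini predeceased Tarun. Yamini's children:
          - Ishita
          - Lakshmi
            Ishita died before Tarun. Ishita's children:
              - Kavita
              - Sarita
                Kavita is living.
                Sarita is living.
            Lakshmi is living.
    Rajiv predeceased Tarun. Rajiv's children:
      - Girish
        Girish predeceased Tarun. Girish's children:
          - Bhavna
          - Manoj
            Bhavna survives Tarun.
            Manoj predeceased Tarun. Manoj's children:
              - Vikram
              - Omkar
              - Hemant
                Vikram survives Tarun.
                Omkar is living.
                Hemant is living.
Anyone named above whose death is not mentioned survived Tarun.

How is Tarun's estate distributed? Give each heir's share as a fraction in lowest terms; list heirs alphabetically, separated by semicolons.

Neelam, as surviving spouse, takes 1/3.
The remaining 2/3 passes to Tarun's descendants per stirpes.
The 2/3 is divided into 4 equal shares of 1/6 among Priya, Usha, Eshan, Rajiv.
Priya predeceased; the 1/6 allotted to Priya's branch passes to Priya's issue by representation.
The 1/6 is divided into 2 equal shares of 1/12 among Deepa, Chetan.
Deepa is living and takes 1/12.
Chetan is living and takes 1/12.
Usha is living and takes 1/6.
Eshan predeceased; the 1/6 allotted to Eshan's branch passes to Eshan's issue by representation.
Yamini's line is the sole branch at this level, so the full 1/6 passes to Yamini's issue by representation.
The 1/6 is divided into 2 equal shares of 1/12 among Ishita, Lakshmi.
Ishita predeceased; the 1/12 allotted to Ishita's branch passes to Ishita's issue by representation.
The 1/12 is divided into 2 equal shares of 1/24 among Kavita, Sarita.
Kavita is living and takes 1/24.
Sarita is living and takes 1/24.
Lakshmi is living and takes 1/12.
Rajiv predeceased; the 1/6 allotted to Rajiv's branch passes to Rajiv's issue by representation.
Girish's line is the sole branch at this level, so the full 1/6 passes to Girish's issue by representation.
The 1/6 is divided into 2 equal shares of 1/12 among Bhavna, Manoj.
Bhavna is living and takes 1/12.
Manoj predeceased; the 1/12 allotted to Manoj's branch passes to Manoj's issue by representation.
The 1/12 is divided into 3 equal shares of 1/36 among Vikram, Omkar, Hemant.
Vikram is living and takes 1/36.
Omkar is living and takes 1/36.
Hemant is living and takes 1/36.

Bhavna 1/12; Chetan 1/12; Deepa 1/12; Hemant 1/36; Kavita 1/24; Lakshmi 1/12; Neelam 1/3; Omkar 1/36; Sarita 1/24; Usha 1/6; Vikram 1/36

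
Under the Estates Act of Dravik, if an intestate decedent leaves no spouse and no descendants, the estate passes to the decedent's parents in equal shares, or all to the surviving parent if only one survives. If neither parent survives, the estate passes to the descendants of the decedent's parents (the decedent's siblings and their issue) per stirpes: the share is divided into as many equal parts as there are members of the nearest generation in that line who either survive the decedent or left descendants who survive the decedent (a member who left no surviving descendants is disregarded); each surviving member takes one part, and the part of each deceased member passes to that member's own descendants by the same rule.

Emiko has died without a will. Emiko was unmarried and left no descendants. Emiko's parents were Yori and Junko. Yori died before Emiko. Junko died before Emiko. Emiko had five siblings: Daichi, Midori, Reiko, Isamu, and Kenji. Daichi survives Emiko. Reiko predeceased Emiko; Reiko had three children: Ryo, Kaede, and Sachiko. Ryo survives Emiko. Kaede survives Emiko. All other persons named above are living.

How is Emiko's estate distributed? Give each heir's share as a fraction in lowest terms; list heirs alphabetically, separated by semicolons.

Daichi 1/5; Isamu 1/5; Kaede 1/15; Kenji 1/5; Midori 1/5; Ryo 1/15; Sachiko 1/15

Neither parent survives and there are no descendants, so the estate passes to Emiko's siblings and their issue per stirpes.
The estate is divided into 5 equal shares of 1/5 among Daichi, Midori, Reiko, Isamu, Kenji.
Daichi is living and takes 1/5.
Midori is living and takes 1/5.
Reiko predeceased; the 1/5 allotted to Reiko's branch passes to Reiko's issue by representation.
The 1/5 is divided into 3 equal shares of 1/15 among Ryo, Kaede, Sachiko.
Ryo is living and takes 1/15.
Kaede is living and takes 1/15.
Sachiko is living and takes 1/15.
Isamu is living and takes 1/5.
Kenji is living and takes 1/5.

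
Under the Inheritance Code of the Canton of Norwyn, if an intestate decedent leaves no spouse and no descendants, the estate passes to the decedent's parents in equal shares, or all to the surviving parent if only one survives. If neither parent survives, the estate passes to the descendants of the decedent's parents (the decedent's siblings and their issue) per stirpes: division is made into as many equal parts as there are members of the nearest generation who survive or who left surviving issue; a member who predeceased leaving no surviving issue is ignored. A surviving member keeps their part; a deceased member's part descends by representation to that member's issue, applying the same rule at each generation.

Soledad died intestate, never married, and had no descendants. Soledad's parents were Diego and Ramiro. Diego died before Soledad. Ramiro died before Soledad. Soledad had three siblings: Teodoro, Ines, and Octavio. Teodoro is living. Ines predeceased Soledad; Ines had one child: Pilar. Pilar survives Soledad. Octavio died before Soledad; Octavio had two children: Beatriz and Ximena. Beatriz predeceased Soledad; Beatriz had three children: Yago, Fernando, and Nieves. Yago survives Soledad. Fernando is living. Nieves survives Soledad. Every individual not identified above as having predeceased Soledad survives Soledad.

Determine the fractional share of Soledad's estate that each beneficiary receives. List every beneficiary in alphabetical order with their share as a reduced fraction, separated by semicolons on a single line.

Fernando 1/18; Nieves 1/18; Pilar 1/3; Teodoro 1/3; Ximena 1/6; Yago 1/18

Neither parent survives and there are no descendants, so the estate passes to Soledad's siblings and their issue per stirpes.
The estate is divided into 3 equal shares of 1/3 among Teodoro, Ines, Octavio.
Teodoro is living and takes 1/3.
Ines predeceased; the 1/3 allotted to Ines's branch passes to Ines's issue by representation.
Pilar is the sole taker at this level and receives the full 1/3.
Octavio predeceased; the 1/3 allotted to Octavio's branch passes to Octavio's issue by representation.
The 1/3 is divided into 2 equal shares of 1/6 among Beatriz, Ximena.
Beatriz predeceased; the 1/6 allotted to Beatriz's branch passes to Beatriz's issue by representation.
The 1/6 is divided into 3 equal shares of 1/18 among Yago, Fernando, Nieves.
Yago is living and takes 1/18.
Fernando is living and takes 1/18.
Nieves is living and takes 1/18.
Ximena is living and takes 1/6.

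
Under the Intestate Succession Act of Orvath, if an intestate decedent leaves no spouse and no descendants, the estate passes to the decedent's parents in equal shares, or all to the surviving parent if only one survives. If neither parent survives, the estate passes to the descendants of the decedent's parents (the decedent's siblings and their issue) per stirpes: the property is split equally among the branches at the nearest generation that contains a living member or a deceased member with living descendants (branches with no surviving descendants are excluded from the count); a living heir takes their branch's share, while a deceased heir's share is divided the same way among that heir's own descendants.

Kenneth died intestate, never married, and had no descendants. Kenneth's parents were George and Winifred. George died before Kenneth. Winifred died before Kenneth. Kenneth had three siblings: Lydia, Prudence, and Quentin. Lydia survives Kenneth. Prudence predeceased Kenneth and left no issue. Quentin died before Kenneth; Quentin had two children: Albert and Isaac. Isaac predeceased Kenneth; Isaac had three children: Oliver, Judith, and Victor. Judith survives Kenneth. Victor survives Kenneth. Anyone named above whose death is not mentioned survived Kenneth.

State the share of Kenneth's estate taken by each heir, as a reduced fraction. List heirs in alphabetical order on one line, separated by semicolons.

Albert 1/4; Judith 1/12; Lydia 1/2; Oliver 1/12; Victor 1/12

Neither parent survives and there are no descendants, so the estate passes to Kenneth's siblings and their issue per stirpes.
Prudence left no surviving issue, so that branch lapses and is disregarded.
The estate is divided into 2 equal shares of 1/2 among Lydia, Quentin.
Lydia is living and takes 1/2.
Quentin predeceased; the 1/2 allotted to Quentin's branch passes to Quentin's issue by representation.
The 1/2 is divided into 2 equal shares of 1/4 among Albert, Isaac.
Albert is living and takes 1/4.
Isaac predeceased; the 1/4 allotted to Isaac's branch passes to Isaac's issue by representation.
The 1/4 is divided into 3 equal shares of 1/12 among Oliver, Judith, Victor.
Oliver is living and takes 1/12.
Judith is living and takes 1/12.
Victor is living and takes 1/12.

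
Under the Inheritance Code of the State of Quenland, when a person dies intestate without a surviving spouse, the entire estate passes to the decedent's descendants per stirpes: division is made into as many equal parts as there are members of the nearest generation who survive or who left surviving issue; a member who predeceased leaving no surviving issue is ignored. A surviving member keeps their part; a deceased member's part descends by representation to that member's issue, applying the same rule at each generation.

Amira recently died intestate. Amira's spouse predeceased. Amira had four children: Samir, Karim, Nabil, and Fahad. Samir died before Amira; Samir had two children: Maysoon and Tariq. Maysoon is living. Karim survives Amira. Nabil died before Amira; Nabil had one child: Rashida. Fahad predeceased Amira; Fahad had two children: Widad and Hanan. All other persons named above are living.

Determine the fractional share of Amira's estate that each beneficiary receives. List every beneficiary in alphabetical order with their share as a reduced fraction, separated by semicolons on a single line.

There is no surviving spouse, so the entire estate passes to Amira's descendants per stirpes.
The estate is divided into 4 equal shares of 1/4 among Samir, Karim, Nabil, Fahad.
Samir predeceased; the 1/4 allotted to Samir's branch passes to Samir's issue by representation.
The 1/4 is divided into 2 equal shares of 1/8 among Maysoon, Tariq.
Maysoon is living and takes 1/8.
Tariq is living and takes 1/8.
Karim is living and takes 1/4.
Nabil predeceased; the 1/4 allotted to Nabil's branch passes to Nabil's issue by representation.
Rashida is the sole taker at this level and receives the full 1/4.
Fahad predeceased; the 1/4 allotted to Fahad's branch passes to Fahad's issue by representation.
The 1/4 is divided into 2 equal shares of 1/8 among Widad, Hanan.
Widad is living and takes 1/8.
Hanan is living and takes 1/8.

Hanan 1/8; Karim 1/4; Maysoon 1/8; Rashida 1/4; Tariq 1/8; Widad 1/8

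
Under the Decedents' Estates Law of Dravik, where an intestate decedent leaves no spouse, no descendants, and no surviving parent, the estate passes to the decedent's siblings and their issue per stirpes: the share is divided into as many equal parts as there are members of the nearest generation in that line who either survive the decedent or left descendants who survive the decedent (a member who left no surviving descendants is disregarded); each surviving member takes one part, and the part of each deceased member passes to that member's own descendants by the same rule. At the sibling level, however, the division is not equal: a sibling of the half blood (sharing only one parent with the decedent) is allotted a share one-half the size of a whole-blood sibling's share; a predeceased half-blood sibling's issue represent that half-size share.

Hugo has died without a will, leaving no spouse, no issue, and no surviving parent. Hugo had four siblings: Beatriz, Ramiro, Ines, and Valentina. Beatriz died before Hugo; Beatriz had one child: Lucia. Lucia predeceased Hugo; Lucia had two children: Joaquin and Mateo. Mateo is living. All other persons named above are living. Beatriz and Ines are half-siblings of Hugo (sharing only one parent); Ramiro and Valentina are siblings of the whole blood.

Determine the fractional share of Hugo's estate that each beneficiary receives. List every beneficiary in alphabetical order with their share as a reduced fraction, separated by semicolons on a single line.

Ines 1/6; Joaquin 1/12; Mateo 1/12; Ramiro 1/3; Valentina 1/3

No spouse, descendants, or parent survives, so the estate passes to Hugo's siblings per stirpes.
Half-blood siblings count for one-half the weight of whole-blood siblings at the initial division.
Dividing 1 in proportion to weights (total weight 3): Beatriz (weight 1/2) → 1/6; Ramiro (weight 1) → 1/3; Ines (weight 1/2) → 1/6; Valentina (weight 1) → 1/3.
Beatriz predeceased; the 1/6 allotted to Beatriz's branch passes to Beatriz's issue by representation.
Lucia's line is the sole branch at this level, so the full 1/6 passes to Lucia's issue by representation.
The 1/6 is divided into 2 equal shares of 1/12 among Joaquin, Mateo.
Joaquin is living and takes 1/12.
Mateo is living and takes 1/12.
Ramiro is living and takes 1/3.
Ines is living and takes 1/6.
Valentina is living and takes 1/3.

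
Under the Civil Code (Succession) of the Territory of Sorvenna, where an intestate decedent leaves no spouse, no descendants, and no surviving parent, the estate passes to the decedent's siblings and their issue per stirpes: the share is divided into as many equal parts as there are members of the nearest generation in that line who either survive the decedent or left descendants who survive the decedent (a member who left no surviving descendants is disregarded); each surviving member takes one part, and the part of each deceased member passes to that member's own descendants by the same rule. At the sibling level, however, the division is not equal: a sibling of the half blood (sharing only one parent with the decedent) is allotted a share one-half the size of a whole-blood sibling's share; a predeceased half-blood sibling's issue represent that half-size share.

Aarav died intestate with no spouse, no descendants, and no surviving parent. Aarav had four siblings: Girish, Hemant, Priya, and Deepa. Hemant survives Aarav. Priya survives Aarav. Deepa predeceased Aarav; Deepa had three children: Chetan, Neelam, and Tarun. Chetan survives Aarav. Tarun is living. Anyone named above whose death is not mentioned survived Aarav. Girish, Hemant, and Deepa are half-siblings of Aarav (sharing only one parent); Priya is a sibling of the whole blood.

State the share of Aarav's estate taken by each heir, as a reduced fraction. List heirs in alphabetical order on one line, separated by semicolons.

Chetan 1/15; Girish 1/5; Hemant 1/5; Neelam 1/15; Priya 2/5; Tarun 1/15

No spouse, descendants, or parent survives, so the estate passes to Aarav's siblings per stirpes.
Half-blood siblings count for one-half the weight of whole-blood siblings at the initial division.
Dividing 1 in proportion to weights (total weight 5/2): Girish (weight 1/2) → 1/5; Hemant (weight 1/2) → 1/5; Priya (weight 1) → 2/5; Deepa (weight 1/2) → 1/5.
Girish is living and takes 1/5.
Hemant is living and takes 1/5.
Priya is living and takes 2/5.
Deepa predeceased; the 1/5 allotted to Deepa's branch passes to Deepa's issue by representation.
The 1/5 is divided into 3 equal shares of 1/15 among Chetan, Neelam, Tarun.
Chetan is living and takes 1/15.
Neelam is living and takes 1/15.
Tarun is living and takes 1/15.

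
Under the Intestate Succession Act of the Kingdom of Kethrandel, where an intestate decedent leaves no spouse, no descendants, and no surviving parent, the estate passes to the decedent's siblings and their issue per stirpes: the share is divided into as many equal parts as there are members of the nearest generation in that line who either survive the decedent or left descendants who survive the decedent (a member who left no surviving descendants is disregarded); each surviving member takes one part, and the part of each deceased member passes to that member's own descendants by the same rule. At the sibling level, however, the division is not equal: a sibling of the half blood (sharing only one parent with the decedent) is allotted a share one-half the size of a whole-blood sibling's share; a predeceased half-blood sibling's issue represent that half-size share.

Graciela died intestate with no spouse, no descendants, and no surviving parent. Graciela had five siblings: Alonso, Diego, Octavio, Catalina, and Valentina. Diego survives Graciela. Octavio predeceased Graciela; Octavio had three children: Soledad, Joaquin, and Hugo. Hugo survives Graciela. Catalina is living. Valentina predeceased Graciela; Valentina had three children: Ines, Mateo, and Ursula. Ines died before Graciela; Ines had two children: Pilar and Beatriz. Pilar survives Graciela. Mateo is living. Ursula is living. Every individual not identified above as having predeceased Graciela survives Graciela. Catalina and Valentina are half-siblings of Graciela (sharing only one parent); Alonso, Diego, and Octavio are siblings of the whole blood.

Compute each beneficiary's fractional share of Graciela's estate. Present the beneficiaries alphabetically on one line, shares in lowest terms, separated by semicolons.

No spouse, descendants, or parent survives, so the estate passes to Graciela's siblings per stirpes.
Half-blood siblings count for one-half the weight of whole-blood siblings at the initial division.
Dividing 1 in proportion to weights (total weight 4): Alonso (weight 1) → 1/4; Diego (weight 1) → 1/4; Octavio (weight 1) → 1/4; Catalina (weight 1/2) → 1/8; Valentina (weight 1/2) → 1/8.
Alonso is living and takes 1/4.
Diego is living and takes 1/4.
Octavio predeceased; the 1/4 allotted to Octavio's branch passes to Octavio's issue by representation.
The 1/4 is divided into 3 equal shares of 1/12 among Soledad, Joaquin, Hugo.
Soledad is living and takes 1/12.
Joaquin is living and takes 1/12.
Hugo is living and takes 1/12.
Catalina is living and takes 1/8.
Valentina predeceased; the 1/8 allotted to Valentina's branch passes to Valentina's issue by representation.
The 1/8 is divided into 3 equal shares of 1/24 among Ines, Mateo, Ursula.
Ines predeceased; the 1/24 allotted to Ines's branch passes to Ines's issue by representation.
The 1/24 is divided into 2 equal shares of 1/48 among Pilar, Beatriz.
Pilar is living and takes 1/48.
Beatriz is living and takes 1/48.
Mateo is living and takes 1/24.
Ursula is living and takes 1/24.

Alonso 1/4; Beatriz 1/48; Catalina 1/8; Diego 1/4; Hugo 1/12; Joaquin 1/12; Mateo 1/24; Pilar 1/48; Soledad 1/12; Ursula 1/24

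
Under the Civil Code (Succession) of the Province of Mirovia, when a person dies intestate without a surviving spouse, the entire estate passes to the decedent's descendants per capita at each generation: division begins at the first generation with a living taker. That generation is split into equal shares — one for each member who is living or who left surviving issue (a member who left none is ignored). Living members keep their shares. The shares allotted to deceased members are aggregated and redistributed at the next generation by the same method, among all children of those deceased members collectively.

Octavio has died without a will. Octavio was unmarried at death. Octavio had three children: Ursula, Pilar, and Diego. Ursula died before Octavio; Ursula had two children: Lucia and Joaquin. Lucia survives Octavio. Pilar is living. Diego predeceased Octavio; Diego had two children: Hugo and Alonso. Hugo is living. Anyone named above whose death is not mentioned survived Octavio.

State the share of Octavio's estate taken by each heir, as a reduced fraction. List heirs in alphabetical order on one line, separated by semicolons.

There is no surviving spouse, so the entire estate passes to Octavio's descendants per capita at each generation.
At generation 1 (Ursula, Pilar, Diego) there are 3 shares of (1)/3 = 1/3 each.
Living: Pilar — each takes 1/3.
Deceased: Ursula and Diego. Their combined 2/3 is pooled and carried to generation 2.
At generation 2 (Lucia, Joaquin, Hugo, Alonso) there are 4 shares of (2/3)/4 = 1/6 each.
Living: Lucia, Joaquin, Hugo, and Alonso — each takes 1/6.

Alonso 1/6; Hugo 1/6; Joaquin 1/6; Lucia 1/6; Pilar 1/3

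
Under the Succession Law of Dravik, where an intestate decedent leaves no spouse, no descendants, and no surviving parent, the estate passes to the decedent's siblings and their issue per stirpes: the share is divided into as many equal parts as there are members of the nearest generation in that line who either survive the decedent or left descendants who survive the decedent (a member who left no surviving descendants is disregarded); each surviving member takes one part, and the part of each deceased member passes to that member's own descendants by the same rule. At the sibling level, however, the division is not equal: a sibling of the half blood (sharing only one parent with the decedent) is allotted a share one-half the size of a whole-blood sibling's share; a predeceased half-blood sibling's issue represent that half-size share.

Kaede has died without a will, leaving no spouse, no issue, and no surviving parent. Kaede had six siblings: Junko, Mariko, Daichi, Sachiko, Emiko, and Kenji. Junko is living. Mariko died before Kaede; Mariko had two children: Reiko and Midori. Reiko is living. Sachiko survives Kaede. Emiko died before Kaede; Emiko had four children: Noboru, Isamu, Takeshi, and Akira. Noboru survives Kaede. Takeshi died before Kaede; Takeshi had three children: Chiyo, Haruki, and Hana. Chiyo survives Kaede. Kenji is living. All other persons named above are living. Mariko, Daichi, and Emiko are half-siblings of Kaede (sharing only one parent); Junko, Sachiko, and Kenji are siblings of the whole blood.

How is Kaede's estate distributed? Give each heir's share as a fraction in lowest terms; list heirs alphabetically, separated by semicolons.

Akira 1/36; Chiyo 1/108; Daichi 1/9; Hana 1/108; Haruki 1/108; Isamu 1/36; Junko 2/9; Kenji 2/9; Midori 1/18; Noboru 1/36; Reiko 1/18; Sachiko 2/9

No spouse, descendants, or parent survives, so the estate passes to Kaede's siblings per stirpes.
Half-blood siblings count for one-half the weight of whole-blood siblings at the initial division.
Dividing 1 in proportion to weights (total weight 9/2): Junko (weight 1) → 2/9; Mariko (weight 1/2) → 1/9; Daichi (weight 1/2) → 1/9; Sachiko (weight 1) → 2/9; Emiko (weight 1/2) → 1/9; Kenji (weight 1) → 2/9.
Junko is living and takes 2/9.
Mariko predeceased; the 1/9 allotted to Mariko's branch passes to Mariko's issue by representation.
The 1/9 is divided into 2 equal shares of 1/18 among Reiko, Midori.
Reiko is living and takes 1/18.
Midori is living and takes 1/18.
Daichi is living and takes 1/9.
Sachiko is living and takes 2/9.
Emiko predeceased; the 1/9 allotted to Emiko's branch passes to Emiko's issue by representation.
The 1/9 is divided into 4 equal shares of 1/36 among Noboru, Isamu, Takeshi, Akira.
Noboru is living and takes 1/36.
Isamu is living and takes 1/36.
Takeshi predeceased; the 1/36 allotted to Takeshi's branch passes to Takeshi's issue by representation.
The 1/36 is divided into 3 equal shares of 1/108 among Chiyo, Haruki, Hana.
Chiyo is living and takes 1/108.
Haruki is living and takes 1/108.
Hana is living and takes 1/108.
Akira is living and takes 1/36.
Kenji is living and takes 2/9.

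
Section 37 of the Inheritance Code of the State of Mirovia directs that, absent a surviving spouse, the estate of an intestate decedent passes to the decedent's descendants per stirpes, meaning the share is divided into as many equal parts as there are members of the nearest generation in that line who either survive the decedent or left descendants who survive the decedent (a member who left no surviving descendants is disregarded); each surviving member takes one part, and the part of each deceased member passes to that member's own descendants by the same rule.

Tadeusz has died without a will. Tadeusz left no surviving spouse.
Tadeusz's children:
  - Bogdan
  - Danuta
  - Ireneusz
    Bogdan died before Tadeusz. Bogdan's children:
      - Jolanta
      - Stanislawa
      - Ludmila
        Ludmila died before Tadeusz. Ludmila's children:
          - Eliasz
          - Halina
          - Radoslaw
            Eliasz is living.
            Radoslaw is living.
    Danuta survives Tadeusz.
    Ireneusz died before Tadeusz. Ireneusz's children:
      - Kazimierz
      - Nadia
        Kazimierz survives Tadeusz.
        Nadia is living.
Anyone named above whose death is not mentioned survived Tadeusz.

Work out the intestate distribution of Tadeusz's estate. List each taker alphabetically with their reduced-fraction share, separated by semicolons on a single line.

There is no surviving spouse, so the entire estate passes to Tadeusz's descendants per stirpes.
The estate is divided into 3 equal shares of 1/3 among Bogdan, Danuta, Ireneusz.
Bogdan predeceased; the 1/3 allotted to Bogdan's branch passes to Bogdan's issue by representation.
The 1/3 is divided into 3 equal shares of 1/9 among Jolanta, Stanislawa, Ludmila.
Jolanta is living and takes 1/9.
Stanislawa is living and takes 1/9.
Ludmila predeceased; the 1/9 allotted to Ludmila's branch passes to Ludmila's issue by representation.
The 1/9 is divided into 3 equal shares of 1/27 among Eliasz, Halina, Radoslaw.
Eliasz is living and takes 1/27.
Halina is living and takes 1/27.
Radoslaw is living and takes 1/27.
Danuta is living and takes 1/3.
Ireneusz predeceased; the 1/3 allotted to Ireneusz's branch passes to Ireneusz's issue by representation.
The 1/3 is divided into 2 equal shares of 1/6 among Kazimierz, Nadia.
Kazimierz is living and takes 1/6.
Nadia is living and takes 1/6.

Danuta 1/3; Eliasz 1/27; Halina 1/27; Jolanta 1/9; Kazimierz 1/6; Nadia 1/6; Radoslaw 1/27; Stanislawa 1/9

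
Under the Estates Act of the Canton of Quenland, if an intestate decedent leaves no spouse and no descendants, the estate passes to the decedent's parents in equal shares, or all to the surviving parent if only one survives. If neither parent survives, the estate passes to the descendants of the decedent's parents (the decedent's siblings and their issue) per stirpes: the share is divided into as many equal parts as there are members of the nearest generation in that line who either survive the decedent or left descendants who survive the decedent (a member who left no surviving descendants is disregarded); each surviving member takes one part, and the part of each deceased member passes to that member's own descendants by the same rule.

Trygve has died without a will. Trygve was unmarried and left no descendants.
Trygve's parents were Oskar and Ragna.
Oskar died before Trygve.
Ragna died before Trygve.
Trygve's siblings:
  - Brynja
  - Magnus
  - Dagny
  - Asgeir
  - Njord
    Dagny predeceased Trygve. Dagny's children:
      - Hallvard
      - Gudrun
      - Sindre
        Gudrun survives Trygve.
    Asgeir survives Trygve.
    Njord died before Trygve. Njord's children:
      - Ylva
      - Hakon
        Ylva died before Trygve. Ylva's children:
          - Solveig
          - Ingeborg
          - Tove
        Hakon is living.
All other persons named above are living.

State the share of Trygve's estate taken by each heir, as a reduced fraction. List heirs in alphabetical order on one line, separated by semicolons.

Asgeir 1/5; Brynja 1/5; Gudrun 1/15; Hakon 1/10; Hallvard 1/15; Ingeborg 1/30; Magnus 1/5; Sindre 1/15; Solveig 1/30; Tove 1/30

Neither parent survives and there are no descendants, so the estate passes to Trygve's siblings and their issue per stirpes.
The estate is divided into 5 equal shares of 1/5 among Brynja, Magnus, Dagny, Asgeir, Njord.
Brynja is living and takes 1/5.
Magnus is living and takes 1/5.
Dagny predeceased; the 1/5 allotted to Dagny's branch passes to Dagny's issue by representation.
The 1/5 is divided into 3 equal shares of 1/15 among Hallvard, Gudrun, Sindre.
Hallvard is living and takes 1/15.
Gudrun is living and takes 1/15.
Sindre is living and takes 1/15.
Asgeir is living and takes 1/5.
Njord predeceased; the 1/5 allotted to Njord's branch passes to Njord's issue by representation.
The 1/5 is divided into 2 equal shares of 1/10 among Ylva, Hakon.
Ylva predeceased; the 1/10 allotted to Ylva's branch passes to Ylva's issue by representation.
The 1/10 is divided into 3 equal shares of 1/30 among Solveig, Ingeborg, Tove.
Solveig is living and takes 1/30.
Ingeborg is living and takes 1/30.
Tove is living and takes 1/30.
Hakon is living and takes 1/10.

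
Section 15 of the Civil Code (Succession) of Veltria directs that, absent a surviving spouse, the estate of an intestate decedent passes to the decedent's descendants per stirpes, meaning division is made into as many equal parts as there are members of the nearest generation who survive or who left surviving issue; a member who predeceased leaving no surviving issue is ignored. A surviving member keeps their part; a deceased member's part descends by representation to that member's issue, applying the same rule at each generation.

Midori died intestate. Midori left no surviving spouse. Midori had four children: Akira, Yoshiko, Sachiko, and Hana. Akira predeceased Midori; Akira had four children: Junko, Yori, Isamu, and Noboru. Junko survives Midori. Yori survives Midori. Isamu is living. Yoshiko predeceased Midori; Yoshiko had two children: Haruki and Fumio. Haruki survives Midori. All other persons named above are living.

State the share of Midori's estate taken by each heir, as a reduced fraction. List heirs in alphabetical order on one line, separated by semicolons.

There is no surviving spouse, so the entire estate passes to Midori's descendants per stirpes.
The estate is divided into 4 equal shares of 1/4 among Akira, Yoshiko, Sachiko, Hana.
Akira predeceased; the 1/4 allotted to Akira's branch passes to Akira's issue by representation.
The 1/4 is divided into 4 equal shares of 1/16 among Junko, Yori, Isamu, Noboru.
Junko is living and takes 1/16.
Yori is living and takes 1/16.
Isamu is living and takes 1/16.
Noboru is living and takes 1/16.
Yoshiko predeceased; the 1/4 allotted to Yoshiko's branch passes to Yoshiko's issue by representation.
The 1/4 is divided into 2 equal shares of 1/8 among Haruki, Fumio.
Haruki is living and takes 1/8.
Fumio is living and takes 1/8.
Sachiko is living and takes 1/4.
Hana is living and takes 1/4.

Fumio 1/8; Hana 1/4; Haruki 1/8; Isamu 1/16; Junko 1/16; Noboru 1/16; Sachiko 1/4; Yori 1/16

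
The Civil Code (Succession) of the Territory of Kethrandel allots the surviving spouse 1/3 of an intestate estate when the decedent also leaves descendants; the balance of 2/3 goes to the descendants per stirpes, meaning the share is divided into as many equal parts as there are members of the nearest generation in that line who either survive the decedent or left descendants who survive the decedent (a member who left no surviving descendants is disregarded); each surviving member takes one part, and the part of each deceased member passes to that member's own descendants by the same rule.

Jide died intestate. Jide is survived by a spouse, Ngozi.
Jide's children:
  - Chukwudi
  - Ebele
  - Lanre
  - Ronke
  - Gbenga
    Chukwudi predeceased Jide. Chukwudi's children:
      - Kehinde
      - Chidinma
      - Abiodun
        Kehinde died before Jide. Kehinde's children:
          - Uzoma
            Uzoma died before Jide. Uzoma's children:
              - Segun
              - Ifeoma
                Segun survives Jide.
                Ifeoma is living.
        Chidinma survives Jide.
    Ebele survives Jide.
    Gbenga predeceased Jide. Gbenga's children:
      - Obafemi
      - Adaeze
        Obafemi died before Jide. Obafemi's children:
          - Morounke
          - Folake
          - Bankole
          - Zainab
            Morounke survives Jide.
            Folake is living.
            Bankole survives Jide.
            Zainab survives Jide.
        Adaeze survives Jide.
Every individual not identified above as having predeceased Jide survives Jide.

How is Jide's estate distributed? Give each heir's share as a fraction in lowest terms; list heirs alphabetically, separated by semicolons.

Abiodun 2/45; Adaeze 1/15; Bankole 1/60; Chidinma 2/45; Ebele 2/15; Folake 1/60; Ifeoma 1/45; Lanre 2/15; Morounke 1/60; Ngozi 1/3; Ronke 2/15; Segun 1/45; Zainab 1/60

Ngozi, as surviving spouse, takes 1/3.
The remaining 2/3 passes to Jide's descendants per stirpes.
The 2/3 is divided into 5 equal shares of 2/15 among Chukwudi, Ebele, Lanre, Ronke, Gbenga.
Chukwudi predeceased; the 2/15 allotted to Chukwudi's branch passes to Chukwudi's issue by representation.
The 2/15 is divided into 3 equal shares of 2/45 among Kehinde, Chidinma, Abiodun.
Kehinde predeceased; the 2/45 allotted to Kehinde's branch passes to Kehinde's issue by representation.
Uzoma's line is the sole branch at this level, so the full 2/45 passes to Uzoma's issue by representation.
The 2/45 is divided into 2 equal shares of 1/45 among Segun, Ifeoma.
Segun is living and takes 1/45.
Ifeoma is living and takes 1/45.
Chidinma is living and takes 2/45.
Abiodun is living and takes 2/45.
Ebele is living and takes 2/15.
Lanre is living and takes 2/15.
Ronke is living and takes 2/15.
Gbenga predeceased; the 2/15 allotted to Gbenga's branch passes to Gbenga's issue by representation.
The 2/15 is divided into 2 equal shares of 1/15 among Obafemi, Adaeze.
Obafemi predeceased; the 1/15 allotted to Obafemi's branch passes to Obafemi's issue by representation.
The 1/15 is divided into 4 equal shares of 1/60 among Morounke, Folake, Bankole, Zainab.
Morounke is living and takes 1/60.
Folake is living and takes 1/60.
Bankole is living and takes 1/60.
Zainab is living and takes 1/60.
Adaeze is living and takes 1/15.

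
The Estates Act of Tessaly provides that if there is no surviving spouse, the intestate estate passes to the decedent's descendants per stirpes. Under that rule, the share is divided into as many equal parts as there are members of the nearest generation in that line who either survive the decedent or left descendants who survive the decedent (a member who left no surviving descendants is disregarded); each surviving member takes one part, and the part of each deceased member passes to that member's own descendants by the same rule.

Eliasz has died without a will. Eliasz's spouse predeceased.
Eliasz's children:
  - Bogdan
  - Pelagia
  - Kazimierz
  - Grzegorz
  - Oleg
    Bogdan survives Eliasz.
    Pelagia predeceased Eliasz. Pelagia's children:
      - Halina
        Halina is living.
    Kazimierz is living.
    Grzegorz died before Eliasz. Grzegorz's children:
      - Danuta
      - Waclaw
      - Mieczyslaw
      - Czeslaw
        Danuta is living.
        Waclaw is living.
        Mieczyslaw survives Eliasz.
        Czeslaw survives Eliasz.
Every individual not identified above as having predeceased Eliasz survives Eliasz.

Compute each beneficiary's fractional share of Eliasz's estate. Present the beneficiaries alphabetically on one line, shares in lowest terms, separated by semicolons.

There is no surviving spouse, so the entire estate passes to Eliasz's descendants per stirpes.
The estate is divided into 5 equal shares of 1/5 among Bogdan, Pelagia, Kazimierz, Grzegorz, Oleg.
Bogdan is living and takes 1/5.
Pelagia predeceased; the 1/5 allotted to Pelagia's branch passes to Pelagia's issue by representation.
Halina is the sole taker at this level and receives the full 1/5.
Kazimierz is living and takes 1/5.
Grzegorz predeceased; the 1/5 allotted to Grzegorz's branch passes to Grzegorz's issue by representation.
The 1/5 is divided into 4 equal shares of 1/20 among Danuta, Waclaw, Mieczyslaw, Czeslaw.
Danuta is living and takes 1/20.
Waclaw is living and takes 1/20.
Mieczyslaw is living and takes 1/20.
Czeslaw is living and takes 1/20.
Oleg is living and takes 1/5.

Bogdan 1/5; Czeslaw 1/20; Danuta 1/20; Halina 1/5; Kazimierz 1/5; Mieczyslaw 1/20; Oleg 1/5; Waclaw 1/20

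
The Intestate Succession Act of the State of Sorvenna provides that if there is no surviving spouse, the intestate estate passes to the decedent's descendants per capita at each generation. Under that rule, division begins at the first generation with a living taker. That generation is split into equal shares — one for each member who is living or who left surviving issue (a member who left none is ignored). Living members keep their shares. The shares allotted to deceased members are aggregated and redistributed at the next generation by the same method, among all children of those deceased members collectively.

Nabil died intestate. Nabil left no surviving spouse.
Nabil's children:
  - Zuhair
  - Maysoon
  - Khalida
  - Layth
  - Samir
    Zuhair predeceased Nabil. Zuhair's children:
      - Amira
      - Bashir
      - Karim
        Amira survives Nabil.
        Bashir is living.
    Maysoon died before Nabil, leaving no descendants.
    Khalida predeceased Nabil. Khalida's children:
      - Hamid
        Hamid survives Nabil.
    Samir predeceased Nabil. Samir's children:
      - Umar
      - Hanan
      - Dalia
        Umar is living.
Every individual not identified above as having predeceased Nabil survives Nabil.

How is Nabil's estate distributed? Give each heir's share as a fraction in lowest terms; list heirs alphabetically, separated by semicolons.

There is no surviving spouse, so the entire estate passes to Nabil's descendants per capita at each generation.
At generation 1 (Zuhair, Khalida, Layth, Samir) there are 4 shares of (1)/4 = 1/4 each.
Living: Layth — each takes 1/4.
Deceased: Zuhair, Khalida, and Samir. Their combined 3/4 is pooled and carried to generation 2.
At generation 2 (Amira, Bashir, Karim, Hamid, Umar, Hanan, Dalia) there are 7 shares of (3/4)/7 = 3/28 each.
Living: Amira, Bashir, Karim, Hamid, Umar, Hanan, and Dalia — each takes 3/28.

Amira 3/28; Bashir 3/28; Dalia 3/28; Hamid 3/28; Hanan 3/28; Karim 3/28; Layth 1/4; Umar 3/28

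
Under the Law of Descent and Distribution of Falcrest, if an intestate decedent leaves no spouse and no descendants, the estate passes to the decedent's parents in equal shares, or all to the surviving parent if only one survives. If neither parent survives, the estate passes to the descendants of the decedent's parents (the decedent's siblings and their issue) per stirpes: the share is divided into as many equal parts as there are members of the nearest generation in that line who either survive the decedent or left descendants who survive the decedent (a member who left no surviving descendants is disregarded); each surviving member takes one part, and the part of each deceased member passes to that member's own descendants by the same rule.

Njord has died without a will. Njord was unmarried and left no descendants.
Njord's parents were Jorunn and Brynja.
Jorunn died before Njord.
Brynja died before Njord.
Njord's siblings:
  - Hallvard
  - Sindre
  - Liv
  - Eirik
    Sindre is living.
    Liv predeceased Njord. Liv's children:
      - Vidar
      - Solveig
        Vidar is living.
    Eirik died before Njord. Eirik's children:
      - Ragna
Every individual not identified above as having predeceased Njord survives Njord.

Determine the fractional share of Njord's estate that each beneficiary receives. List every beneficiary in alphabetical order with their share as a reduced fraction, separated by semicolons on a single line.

Hallvard 1/4; Ragna 1/4; Sindre 1/4; Solveig 1/8; Vidar 1/8

Neither parent survives and there are no descendants, so the estate passes to Njord's siblings and their issue per stirpes.
The estate is divided into 4 equal shares of 1/4 among Hallvard, Sindre, Liv, Eirik.
Hallvard is living and takes 1/4.
Sindre is living and takes 1/4.
Liv predeceased; the 1/4 allotted to Liv's branch passes to Liv's issue by representation.
The 1/4 is divided into 2 equal shares of 1/8 among Vidar, Solveig.
Vidar is living and takes 1/8.
Solveig is living and takes 1/8.
Eirik predeceased; the 1/4 allotted to Eirik's branch passes to Eirik's issue by representation.
Ragna is the sole taker at this level and receives the full 1/4.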